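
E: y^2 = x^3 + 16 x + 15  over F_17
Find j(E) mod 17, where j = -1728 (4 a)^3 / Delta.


Delta = -16(4 a^3 + 27 b^2) mod 17 = 2
-1728 * (4 a)^3 = -1728 * (4*16)^3 mod 17 = 7
j = 7 * 2^(-1) mod 17 = 12

j = 12 (mod 17)


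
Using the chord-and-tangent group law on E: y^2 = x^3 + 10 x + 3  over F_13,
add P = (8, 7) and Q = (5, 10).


P != Q, so use the chord formula.
s = (y2 - y1) / (x2 - x1) = (3) / (10) mod 13 = 12
x3 = s^2 - x1 - x2 mod 13 = 12^2 - 8 - 5 = 1
y3 = s (x1 - x3) - y1 mod 13 = 12 * (8 - 1) - 7 = 12

P + Q = (1, 12)


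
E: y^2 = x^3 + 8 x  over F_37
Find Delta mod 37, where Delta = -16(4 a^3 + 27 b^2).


4 a^3 + 27 b^2 = 4*8^3 + 27*0^2 = 2048 + 0 = 2048
Delta = -16 * (2048) = -32768
Delta mod 37 = 14

Delta = 14 (mod 37)


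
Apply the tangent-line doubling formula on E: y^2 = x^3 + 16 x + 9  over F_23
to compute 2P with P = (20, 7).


Doubling: s = (3 x1^2 + a) / (2 y1)
s = (3*20^2 + 16) / (2*7) mod 23 = 8
x3 = s^2 - 2 x1 mod 23 = 8^2 - 2*20 = 1
y3 = s (x1 - x3) - y1 mod 23 = 8 * (20 - 1) - 7 = 7

2P = (1, 7)


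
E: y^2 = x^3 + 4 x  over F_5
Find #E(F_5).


For each x in F_5, count y with y^2 = x^3 + 4 x + 0 mod 5:
  x = 0: RHS = 0, y in [0]  -> 1 point(s)
  x = 1: RHS = 0, y in [0]  -> 1 point(s)
  x = 2: RHS = 1, y in [1, 4]  -> 2 point(s)
  x = 3: RHS = 4, y in [2, 3]  -> 2 point(s)
  x = 4: RHS = 0, y in [0]  -> 1 point(s)
Affine points: 7. Add the point at infinity: total = 8.

#E(F_5) = 8


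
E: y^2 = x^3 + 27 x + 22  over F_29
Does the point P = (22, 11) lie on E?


Check whether y^2 = x^3 + 27 x + 22 (mod 29) for (x, y) = (22, 11).
LHS: y^2 = 11^2 mod 29 = 5
RHS: x^3 + 27 x + 22 = 22^3 + 27*22 + 22 mod 29 = 12
LHS != RHS

No, not on the curve


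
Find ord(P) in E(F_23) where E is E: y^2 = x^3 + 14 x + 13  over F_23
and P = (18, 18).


Compute successive multiples of P until we hit O:
  1P = (18, 18)
  2P = (14, 20)
  3P = (20, 6)
  4P = (21, 0)
  5P = (20, 17)
  6P = (14, 3)
  7P = (18, 5)
  8P = O

ord(P) = 8


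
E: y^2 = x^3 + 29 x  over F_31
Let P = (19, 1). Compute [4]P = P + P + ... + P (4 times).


k = 4 = 100_2 (binary, LSB first: 001)
Double-and-add from P = (19, 1):
  bit 0 = 0: acc unchanged = O
  bit 1 = 0: acc unchanged = O
  bit 2 = 1: acc = O + (10, 9) = (10, 9)

4P = (10, 9)


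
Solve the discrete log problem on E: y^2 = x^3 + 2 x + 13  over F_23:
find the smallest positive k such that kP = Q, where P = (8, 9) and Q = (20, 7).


Enumerate multiples of P until we hit Q = (20, 7):
  1P = (8, 9)
  2P = (11, 20)
  3P = (20, 16)
  4P = (7, 5)
  5P = (1, 19)
  6P = (9, 22)
  7P = (14, 5)
  8P = (4, 19)
  9P = (0, 17)
  10P = (16, 22)
  11P = (2, 18)
  12P = (21, 22)
  13P = (18, 4)
  14P = (3, 0)
  15P = (18, 19)
  16P = (21, 1)
  17P = (2, 5)
  18P = (16, 1)
  19P = (0, 6)
  20P = (4, 4)
  21P = (14, 18)
  22P = (9, 1)
  23P = (1, 4)
  24P = (7, 18)
  25P = (20, 7)
Match found at i = 25.

k = 25


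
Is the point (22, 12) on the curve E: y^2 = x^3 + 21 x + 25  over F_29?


Check whether y^2 = x^3 + 21 x + 25 (mod 29) for (x, y) = (22, 12).
LHS: y^2 = 12^2 mod 29 = 28
RHS: x^3 + 21 x + 25 = 22^3 + 21*22 + 25 mod 29 = 28
LHS = RHS

Yes, on the curve


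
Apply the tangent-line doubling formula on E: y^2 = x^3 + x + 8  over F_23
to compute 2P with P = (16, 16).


Doubling: s = (3 x1^2 + a) / (2 y1)
s = (3*16^2 + 1) / (2*16) mod 23 = 19
x3 = s^2 - 2 x1 mod 23 = 19^2 - 2*16 = 7
y3 = s (x1 - x3) - y1 mod 23 = 19 * (16 - 7) - 16 = 17

2P = (7, 17)


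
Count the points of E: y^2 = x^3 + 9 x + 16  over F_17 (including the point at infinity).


For each x in F_17, count y with y^2 = x^3 + 9 x + 16 mod 17:
  x = 0: RHS = 16, y in [4, 13]  -> 2 point(s)
  x = 1: RHS = 9, y in [3, 14]  -> 2 point(s)
  x = 2: RHS = 8, y in [5, 12]  -> 2 point(s)
  x = 3: RHS = 2, y in [6, 11]  -> 2 point(s)
  x = 5: RHS = 16, y in [4, 13]  -> 2 point(s)
  x = 10: RHS = 1, y in [1, 16]  -> 2 point(s)
  x = 11: RHS = 1, y in [1, 16]  -> 2 point(s)
  x = 12: RHS = 16, y in [4, 13]  -> 2 point(s)
  x = 13: RHS = 1, y in [1, 16]  -> 2 point(s)
  x = 14: RHS = 13, y in [8, 9]  -> 2 point(s)
Affine points: 20. Add the point at infinity: total = 21.

#E(F_17) = 21


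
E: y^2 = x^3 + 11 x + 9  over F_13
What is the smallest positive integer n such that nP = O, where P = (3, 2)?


Compute successive multiples of P until we hit O:
  1P = (3, 2)
  2P = (3, 11)
  3P = O

ord(P) = 3


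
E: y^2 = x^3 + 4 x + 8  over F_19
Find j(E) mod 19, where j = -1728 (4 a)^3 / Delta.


Delta = -16(4 a^3 + 27 b^2) mod 19 = 5
-1728 * (4 a)^3 = -1728 * (4*4)^3 mod 19 = 11
j = 11 * 5^(-1) mod 19 = 6

j = 6 (mod 19)


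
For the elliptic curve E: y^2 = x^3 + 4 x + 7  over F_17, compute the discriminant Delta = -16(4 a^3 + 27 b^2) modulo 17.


4 a^3 + 27 b^2 = 4*4^3 + 27*7^2 = 256 + 1323 = 1579
Delta = -16 * (1579) = -25264
Delta mod 17 = 15

Delta = 15 (mod 17)


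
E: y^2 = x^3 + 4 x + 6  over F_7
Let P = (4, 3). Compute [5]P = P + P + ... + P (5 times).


k = 5 = 101_2 (binary, LSB first: 101)
Double-and-add from P = (4, 3):
  bit 0 = 1: acc = O + (4, 3) = (4, 3)
  bit 1 = 0: acc unchanged = (4, 3)
  bit 2 = 1: acc = (4, 3) + (5, 5) = (2, 1)

5P = (2, 1)


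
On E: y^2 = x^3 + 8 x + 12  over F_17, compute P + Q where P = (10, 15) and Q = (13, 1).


P != Q, so use the chord formula.
s = (y2 - y1) / (x2 - x1) = (3) / (3) mod 17 = 1
x3 = s^2 - x1 - x2 mod 17 = 1^2 - 10 - 13 = 12
y3 = s (x1 - x3) - y1 mod 17 = 1 * (10 - 12) - 15 = 0

P + Q = (12, 0)


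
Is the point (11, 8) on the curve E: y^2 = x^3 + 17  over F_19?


Check whether y^2 = x^3 + 0 x + 17 (mod 19) for (x, y) = (11, 8).
LHS: y^2 = 8^2 mod 19 = 7
RHS: x^3 + 0 x + 17 = 11^3 + 0*11 + 17 mod 19 = 18
LHS != RHS

No, not on the curve


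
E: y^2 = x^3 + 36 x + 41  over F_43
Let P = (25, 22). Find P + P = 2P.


Doubling: s = (3 x1^2 + a) / (2 y1)
s = (3*25^2 + 36) / (2*22) mod 43 = 19
x3 = s^2 - 2 x1 mod 43 = 19^2 - 2*25 = 10
y3 = s (x1 - x3) - y1 mod 43 = 19 * (25 - 10) - 22 = 5

2P = (10, 5)


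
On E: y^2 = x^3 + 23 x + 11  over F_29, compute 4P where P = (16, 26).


k = 4 = 100_2 (binary, LSB first: 001)
Double-and-add from P = (16, 26):
  bit 0 = 0: acc unchanged = O
  bit 1 = 0: acc unchanged = O
  bit 2 = 1: acc = O + (18, 14) = (18, 14)

4P = (18, 14)


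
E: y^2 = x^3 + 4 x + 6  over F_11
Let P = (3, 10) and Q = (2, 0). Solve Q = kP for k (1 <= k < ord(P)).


Enumerate multiples of P until we hit Q = (2, 0):
  1P = (3, 10)
  2P = (6, 9)
  3P = (7, 6)
  4P = (2, 0)
Match found at i = 4.

k = 4


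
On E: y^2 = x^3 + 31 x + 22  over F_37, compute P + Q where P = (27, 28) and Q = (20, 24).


P != Q, so use the chord formula.
s = (y2 - y1) / (x2 - x1) = (33) / (30) mod 37 = 27
x3 = s^2 - x1 - x2 mod 37 = 27^2 - 27 - 20 = 16
y3 = s (x1 - x3) - y1 mod 37 = 27 * (27 - 16) - 28 = 10

P + Q = (16, 10)


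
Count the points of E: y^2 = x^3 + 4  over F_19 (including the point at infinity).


For each x in F_19, count y with y^2 = x^3 + 0 x + 4 mod 19:
  x = 0: RHS = 4, y in [2, 17]  -> 2 point(s)
  x = 1: RHS = 5, y in [9, 10]  -> 2 point(s)
  x = 4: RHS = 11, y in [7, 12]  -> 2 point(s)
  x = 6: RHS = 11, y in [7, 12]  -> 2 point(s)
  x = 7: RHS = 5, y in [9, 10]  -> 2 point(s)
  x = 9: RHS = 11, y in [7, 12]  -> 2 point(s)
  x = 10: RHS = 16, y in [4, 15]  -> 2 point(s)
  x = 11: RHS = 5, y in [9, 10]  -> 2 point(s)
  x = 13: RHS = 16, y in [4, 15]  -> 2 point(s)
  x = 15: RHS = 16, y in [4, 15]  -> 2 point(s)
Affine points: 20. Add the point at infinity: total = 21.

#E(F_19) = 21


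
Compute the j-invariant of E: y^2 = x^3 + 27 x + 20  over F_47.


Delta = -16(4 a^3 + 27 b^2) mod 47 = 1
-1728 * (4 a)^3 = -1728 * (4*27)^3 mod 47 = 10
j = 10 * 1^(-1) mod 47 = 10

j = 10 (mod 47)


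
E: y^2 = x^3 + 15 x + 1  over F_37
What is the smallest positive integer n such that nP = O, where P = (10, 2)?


Compute successive multiples of P until we hit O:
  1P = (10, 2)
  2P = (28, 5)
  3P = (35, 0)
  4P = (28, 32)
  5P = (10, 35)
  6P = O

ord(P) = 6


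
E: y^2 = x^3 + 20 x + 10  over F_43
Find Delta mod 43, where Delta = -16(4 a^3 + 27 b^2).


4 a^3 + 27 b^2 = 4*20^3 + 27*10^2 = 32000 + 2700 = 34700
Delta = -16 * (34700) = -555200
Delta mod 43 = 16

Delta = 16 (mod 43)


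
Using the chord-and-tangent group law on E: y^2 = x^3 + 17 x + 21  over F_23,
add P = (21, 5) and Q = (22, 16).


P != Q, so use the chord formula.
s = (y2 - y1) / (x2 - x1) = (11) / (1) mod 23 = 11
x3 = s^2 - x1 - x2 mod 23 = 11^2 - 21 - 22 = 9
y3 = s (x1 - x3) - y1 mod 23 = 11 * (21 - 9) - 5 = 12

P + Q = (9, 12)


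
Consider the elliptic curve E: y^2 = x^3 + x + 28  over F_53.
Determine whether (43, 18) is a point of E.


Check whether y^2 = x^3 + 1 x + 28 (mod 53) for (x, y) = (43, 18).
LHS: y^2 = 18^2 mod 53 = 6
RHS: x^3 + 1 x + 28 = 43^3 + 1*43 + 28 mod 53 = 25
LHS != RHS

No, not on the curve


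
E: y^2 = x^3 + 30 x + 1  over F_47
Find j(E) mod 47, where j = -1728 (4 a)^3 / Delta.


Delta = -16(4 a^3 + 27 b^2) mod 47 = 40
-1728 * (4 a)^3 = -1728 * (4*30)^3 mod 47 = 25
j = 25 * 40^(-1) mod 47 = 30

j = 30 (mod 47)


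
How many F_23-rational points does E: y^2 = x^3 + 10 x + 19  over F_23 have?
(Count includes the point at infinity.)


For each x in F_23, count y with y^2 = x^3 + 10 x + 19 mod 23:
  x = 2: RHS = 1, y in [1, 22]  -> 2 point(s)
  x = 4: RHS = 8, y in [10, 13]  -> 2 point(s)
  x = 7: RHS = 18, y in [8, 15]  -> 2 point(s)
  x = 8: RHS = 13, y in [6, 17]  -> 2 point(s)
  x = 12: RHS = 4, y in [2, 21]  -> 2 point(s)
  x = 13: RHS = 0, y in [0]  -> 1 point(s)
  x = 15: RHS = 2, y in [5, 18]  -> 2 point(s)
  x = 20: RHS = 8, y in [10, 13]  -> 2 point(s)
  x = 22: RHS = 8, y in [10, 13]  -> 2 point(s)
Affine points: 17. Add the point at infinity: total = 18.

#E(F_23) = 18


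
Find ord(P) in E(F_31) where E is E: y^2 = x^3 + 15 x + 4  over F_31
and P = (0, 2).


Compute successive multiples of P until we hit O:
  1P = (0, 2)
  2P = (16, 0)
  3P = (0, 29)
  4P = O

ord(P) = 4


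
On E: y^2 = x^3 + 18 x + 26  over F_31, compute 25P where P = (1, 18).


k = 25 = 11001_2 (binary, LSB first: 10011)
Double-and-add from P = (1, 18):
  bit 0 = 1: acc = O + (1, 18) = (1, 18)
  bit 1 = 0: acc unchanged = (1, 18)
  bit 2 = 0: acc unchanged = (1, 18)
  bit 3 = 1: acc = (1, 18) + (13, 15) = (19, 2)
  bit 4 = 1: acc = (19, 2) + (9, 24) = (19, 29)

25P = (19, 29)


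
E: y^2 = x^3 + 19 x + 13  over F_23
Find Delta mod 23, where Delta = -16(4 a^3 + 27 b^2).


4 a^3 + 27 b^2 = 4*19^3 + 27*13^2 = 27436 + 4563 = 31999
Delta = -16 * (31999) = -511984
Delta mod 23 = 19

Delta = 19 (mod 23)


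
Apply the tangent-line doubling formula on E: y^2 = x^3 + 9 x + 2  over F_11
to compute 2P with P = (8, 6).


Doubling: s = (3 x1^2 + a) / (2 y1)
s = (3*8^2 + 9) / (2*6) mod 11 = 3
x3 = s^2 - 2 x1 mod 11 = 3^2 - 2*8 = 4
y3 = s (x1 - x3) - y1 mod 11 = 3 * (8 - 4) - 6 = 6

2P = (4, 6)


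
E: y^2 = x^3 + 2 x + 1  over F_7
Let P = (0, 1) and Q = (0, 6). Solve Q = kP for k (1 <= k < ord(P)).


Enumerate multiples of P until we hit Q = (0, 6):
  1P = (0, 1)
  2P = (1, 5)
  3P = (1, 2)
  4P = (0, 6)
Match found at i = 4.

k = 4


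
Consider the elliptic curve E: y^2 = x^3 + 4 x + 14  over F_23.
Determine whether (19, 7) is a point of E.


Check whether y^2 = x^3 + 4 x + 14 (mod 23) for (x, y) = (19, 7).
LHS: y^2 = 7^2 mod 23 = 3
RHS: x^3 + 4 x + 14 = 19^3 + 4*19 + 14 mod 23 = 3
LHS = RHS

Yes, on the curve


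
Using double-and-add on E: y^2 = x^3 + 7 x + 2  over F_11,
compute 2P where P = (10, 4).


k = 2 = 10_2 (binary, LSB first: 01)
Double-and-add from P = (10, 4):
  bit 0 = 0: acc unchanged = O
  bit 1 = 1: acc = O + (7, 8) = (7, 8)

2P = (7, 8)


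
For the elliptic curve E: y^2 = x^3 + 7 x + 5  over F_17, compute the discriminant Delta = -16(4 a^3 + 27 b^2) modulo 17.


4 a^3 + 27 b^2 = 4*7^3 + 27*5^2 = 1372 + 675 = 2047
Delta = -16 * (2047) = -32752
Delta mod 17 = 7

Delta = 7 (mod 17)


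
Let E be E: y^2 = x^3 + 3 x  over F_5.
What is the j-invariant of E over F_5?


Delta = -16(4 a^3 + 27 b^2) mod 5 = 2
-1728 * (4 a)^3 = -1728 * (4*3)^3 mod 5 = 1
j = 1 * 2^(-1) mod 5 = 3

j = 3 (mod 5)


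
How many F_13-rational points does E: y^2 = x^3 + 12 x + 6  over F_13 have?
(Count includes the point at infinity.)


For each x in F_13, count y with y^2 = x^3 + 12 x + 6 mod 13:
  x = 2: RHS = 12, y in [5, 8]  -> 2 point(s)
  x = 3: RHS = 4, y in [2, 11]  -> 2 point(s)
  x = 4: RHS = 1, y in [1, 12]  -> 2 point(s)
  x = 5: RHS = 9, y in [3, 10]  -> 2 point(s)
  x = 7: RHS = 4, y in [2, 11]  -> 2 point(s)
  x = 8: RHS = 3, y in [4, 9]  -> 2 point(s)
  x = 11: RHS = 0, y in [0]  -> 1 point(s)
Affine points: 13. Add the point at infinity: total = 14.

#E(F_13) = 14


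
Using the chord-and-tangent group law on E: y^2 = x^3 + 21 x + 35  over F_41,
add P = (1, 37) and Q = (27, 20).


P != Q, so use the chord formula.
s = (y2 - y1) / (x2 - x1) = (24) / (26) mod 41 = 23
x3 = s^2 - x1 - x2 mod 41 = 23^2 - 1 - 27 = 9
y3 = s (x1 - x3) - y1 mod 41 = 23 * (1 - 9) - 37 = 25

P + Q = (9, 25)


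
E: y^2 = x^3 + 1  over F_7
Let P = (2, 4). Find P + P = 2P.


Doubling: s = (3 x1^2 + a) / (2 y1)
s = (3*2^2 + 0) / (2*4) mod 7 = 5
x3 = s^2 - 2 x1 mod 7 = 5^2 - 2*2 = 0
y3 = s (x1 - x3) - y1 mod 7 = 5 * (2 - 0) - 4 = 6

2P = (0, 6)


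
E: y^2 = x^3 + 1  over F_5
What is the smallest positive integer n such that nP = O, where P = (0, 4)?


Compute successive multiples of P until we hit O:
  1P = (0, 4)
  2P = (0, 1)
  3P = O

ord(P) = 3


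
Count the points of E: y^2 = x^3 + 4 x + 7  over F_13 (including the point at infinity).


For each x in F_13, count y with y^2 = x^3 + 4 x + 7 mod 13:
  x = 1: RHS = 12, y in [5, 8]  -> 2 point(s)
  x = 2: RHS = 10, y in [6, 7]  -> 2 point(s)
  x = 4: RHS = 9, y in [3, 10]  -> 2 point(s)
  x = 5: RHS = 9, y in [3, 10]  -> 2 point(s)
  x = 6: RHS = 0, y in [0]  -> 1 point(s)
  x = 7: RHS = 1, y in [1, 12]  -> 2 point(s)
  x = 11: RHS = 4, y in [2, 11]  -> 2 point(s)
Affine points: 13. Add the point at infinity: total = 14.

#E(F_13) = 14


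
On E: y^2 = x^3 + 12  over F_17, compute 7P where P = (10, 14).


k = 7 = 111_2 (binary, LSB first: 111)
Double-and-add from P = (10, 14):
  bit 0 = 1: acc = O + (10, 14) = (10, 14)
  bit 1 = 1: acc = (10, 14) + (15, 15) = (7, 7)
  bit 2 = 1: acc = (7, 7) + (13, 13) = (15, 2)

7P = (15, 2)


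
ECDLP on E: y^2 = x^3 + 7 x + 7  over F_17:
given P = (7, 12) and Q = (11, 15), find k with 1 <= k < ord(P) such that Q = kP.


Enumerate multiples of P until we hit Q = (11, 15):
  1P = (7, 12)
  2P = (11, 2)
  3P = (1, 7)
  4P = (13, 0)
  5P = (1, 10)
  6P = (11, 15)
Match found at i = 6.

k = 6


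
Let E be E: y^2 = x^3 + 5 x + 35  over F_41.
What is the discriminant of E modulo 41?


4 a^3 + 27 b^2 = 4*5^3 + 27*35^2 = 500 + 33075 = 33575
Delta = -16 * (33575) = -537200
Delta mod 41 = 23

Delta = 23 (mod 41)


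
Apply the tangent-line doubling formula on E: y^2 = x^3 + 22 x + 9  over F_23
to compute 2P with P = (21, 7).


Doubling: s = (3 x1^2 + a) / (2 y1)
s = (3*21^2 + 22) / (2*7) mod 23 = 9
x3 = s^2 - 2 x1 mod 23 = 9^2 - 2*21 = 16
y3 = s (x1 - x3) - y1 mod 23 = 9 * (21 - 16) - 7 = 15

2P = (16, 15)


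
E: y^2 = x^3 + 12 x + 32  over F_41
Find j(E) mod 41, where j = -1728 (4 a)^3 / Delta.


Delta = -16(4 a^3 + 27 b^2) mod 41 = 7
-1728 * (4 a)^3 = -1728 * (4*12)^3 mod 41 = 33
j = 33 * 7^(-1) mod 41 = 34

j = 34 (mod 41)


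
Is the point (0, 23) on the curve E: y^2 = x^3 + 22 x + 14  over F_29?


Check whether y^2 = x^3 + 22 x + 14 (mod 29) for (x, y) = (0, 23).
LHS: y^2 = 23^2 mod 29 = 7
RHS: x^3 + 22 x + 14 = 0^3 + 22*0 + 14 mod 29 = 14
LHS != RHS

No, not on the curve


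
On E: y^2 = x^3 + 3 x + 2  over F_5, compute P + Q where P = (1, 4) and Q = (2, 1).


P != Q, so use the chord formula.
s = (y2 - y1) / (x2 - x1) = (2) / (1) mod 5 = 2
x3 = s^2 - x1 - x2 mod 5 = 2^2 - 1 - 2 = 1
y3 = s (x1 - x3) - y1 mod 5 = 2 * (1 - 1) - 4 = 1

P + Q = (1, 1)


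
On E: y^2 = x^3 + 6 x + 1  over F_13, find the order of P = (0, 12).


Compute successive multiples of P until we hit O:
  1P = (0, 12)
  2P = (9, 2)
  3P = (7, 3)
  4P = (5, 0)
  5P = (7, 10)
  6P = (9, 11)
  7P = (0, 1)
  8P = O

ord(P) = 8


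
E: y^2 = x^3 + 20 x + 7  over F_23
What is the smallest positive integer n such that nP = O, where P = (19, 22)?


Compute successive multiples of P until we hit O:
  1P = (19, 22)
  2P = (14, 15)
  3P = (3, 5)
  4P = (13, 16)
  5P = (15, 5)
  6P = (20, 14)
  7P = (2, 3)
  8P = (5, 18)
  ... (continuing to 27P)
  27P = O

ord(P) = 27


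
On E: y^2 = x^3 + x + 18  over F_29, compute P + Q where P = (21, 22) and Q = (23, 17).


P != Q, so use the chord formula.
s = (y2 - y1) / (x2 - x1) = (24) / (2) mod 29 = 12
x3 = s^2 - x1 - x2 mod 29 = 12^2 - 21 - 23 = 13
y3 = s (x1 - x3) - y1 mod 29 = 12 * (21 - 13) - 22 = 16

P + Q = (13, 16)


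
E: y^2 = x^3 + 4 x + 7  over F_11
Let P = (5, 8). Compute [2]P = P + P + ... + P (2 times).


k = 2 = 10_2 (binary, LSB first: 01)
Double-and-add from P = (5, 8):
  bit 0 = 0: acc unchanged = O
  bit 1 = 1: acc = O + (6, 7) = (6, 7)

2P = (6, 7)


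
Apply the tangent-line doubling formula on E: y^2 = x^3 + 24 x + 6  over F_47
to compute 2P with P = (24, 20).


Doubling: s = (3 x1^2 + a) / (2 y1)
s = (3*24^2 + 24) / (2*20) mod 47 = 25
x3 = s^2 - 2 x1 mod 47 = 25^2 - 2*24 = 13
y3 = s (x1 - x3) - y1 mod 47 = 25 * (24 - 13) - 20 = 20

2P = (13, 20)


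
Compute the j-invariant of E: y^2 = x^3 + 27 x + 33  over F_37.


Delta = -16(4 a^3 + 27 b^2) mod 37 = 34
-1728 * (4 a)^3 = -1728 * (4*27)^3 mod 37 = 36
j = 36 * 34^(-1) mod 37 = 25

j = 25 (mod 37)


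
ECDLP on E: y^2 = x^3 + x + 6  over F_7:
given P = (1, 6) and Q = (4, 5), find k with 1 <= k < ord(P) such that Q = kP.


Enumerate multiples of P until we hit Q = (4, 5):
  1P = (1, 6)
  2P = (2, 3)
  3P = (6, 2)
  4P = (4, 2)
  5P = (3, 6)
  6P = (3, 1)
  7P = (4, 5)
Match found at i = 7.

k = 7


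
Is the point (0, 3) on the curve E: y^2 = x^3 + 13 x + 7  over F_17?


Check whether y^2 = x^3 + 13 x + 7 (mod 17) for (x, y) = (0, 3).
LHS: y^2 = 3^2 mod 17 = 9
RHS: x^3 + 13 x + 7 = 0^3 + 13*0 + 7 mod 17 = 7
LHS != RHS

No, not on the curve


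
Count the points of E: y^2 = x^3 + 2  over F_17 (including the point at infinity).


For each x in F_17, count y with y^2 = x^3 + 0 x + 2 mod 17:
  x = 0: RHS = 2, y in [6, 11]  -> 2 point(s)
  x = 4: RHS = 15, y in [7, 10]  -> 2 point(s)
  x = 5: RHS = 8, y in [5, 12]  -> 2 point(s)
  x = 8: RHS = 4, y in [2, 15]  -> 2 point(s)
  x = 9: RHS = 0, y in [0]  -> 1 point(s)
  x = 10: RHS = 16, y in [4, 13]  -> 2 point(s)
  x = 12: RHS = 13, y in [8, 9]  -> 2 point(s)
  x = 14: RHS = 9, y in [3, 14]  -> 2 point(s)
  x = 16: RHS = 1, y in [1, 16]  -> 2 point(s)
Affine points: 17. Add the point at infinity: total = 18.

#E(F_17) = 18


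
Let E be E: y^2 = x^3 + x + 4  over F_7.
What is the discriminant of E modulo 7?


4 a^3 + 27 b^2 = 4*1^3 + 27*4^2 = 4 + 432 = 436
Delta = -16 * (436) = -6976
Delta mod 7 = 3

Delta = 3 (mod 7)


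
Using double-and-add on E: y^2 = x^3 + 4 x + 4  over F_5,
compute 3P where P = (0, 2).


k = 3 = 11_2 (binary, LSB first: 11)
Double-and-add from P = (0, 2):
  bit 0 = 1: acc = O + (0, 2) = (0, 2)
  bit 1 = 1: acc = (0, 2) + (1, 2) = (4, 3)

3P = (4, 3)


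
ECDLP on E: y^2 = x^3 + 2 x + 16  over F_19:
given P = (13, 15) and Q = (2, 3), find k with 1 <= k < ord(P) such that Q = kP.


Enumerate multiples of P until we hit Q = (2, 3):
  1P = (13, 15)
  2P = (17, 2)
  3P = (15, 1)
  4P = (2, 3)
Match found at i = 4.

k = 4


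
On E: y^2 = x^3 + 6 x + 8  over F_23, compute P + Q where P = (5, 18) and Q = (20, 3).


P != Q, so use the chord formula.
s = (y2 - y1) / (x2 - x1) = (8) / (15) mod 23 = 22
x3 = s^2 - x1 - x2 mod 23 = 22^2 - 5 - 20 = 22
y3 = s (x1 - x3) - y1 mod 23 = 22 * (5 - 22) - 18 = 22

P + Q = (22, 22)


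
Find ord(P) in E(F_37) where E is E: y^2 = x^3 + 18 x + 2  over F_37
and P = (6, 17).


Compute successive multiples of P until we hit O:
  1P = (6, 17)
  2P = (13, 18)
  3P = (15, 24)
  4P = (23, 15)
  5P = (18, 4)
  6P = (17, 35)
  7P = (2, 3)
  8P = (32, 3)
  ... (continuing to 40P)
  40P = O

ord(P) = 40


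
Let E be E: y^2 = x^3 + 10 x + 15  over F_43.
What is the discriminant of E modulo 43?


4 a^3 + 27 b^2 = 4*10^3 + 27*15^2 = 4000 + 6075 = 10075
Delta = -16 * (10075) = -161200
Delta mod 43 = 7

Delta = 7 (mod 43)


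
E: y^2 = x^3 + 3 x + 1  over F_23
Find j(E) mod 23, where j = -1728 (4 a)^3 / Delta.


Delta = -16(4 a^3 + 27 b^2) mod 23 = 2
-1728 * (4 a)^3 = -1728 * (4*3)^3 mod 23 = 14
j = 14 * 2^(-1) mod 23 = 7

j = 7 (mod 23)


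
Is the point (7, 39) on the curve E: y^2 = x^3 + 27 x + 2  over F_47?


Check whether y^2 = x^3 + 27 x + 2 (mod 47) for (x, y) = (7, 39).
LHS: y^2 = 39^2 mod 47 = 17
RHS: x^3 + 27 x + 2 = 7^3 + 27*7 + 2 mod 47 = 17
LHS = RHS

Yes, on the curve


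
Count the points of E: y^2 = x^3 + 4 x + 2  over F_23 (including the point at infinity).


For each x in F_23, count y with y^2 = x^3 + 4 x + 2 mod 23:
  x = 0: RHS = 2, y in [5, 18]  -> 2 point(s)
  x = 2: RHS = 18, y in [8, 15]  -> 2 point(s)
  x = 3: RHS = 18, y in [8, 15]  -> 2 point(s)
  x = 4: RHS = 13, y in [6, 17]  -> 2 point(s)
  x = 5: RHS = 9, y in [3, 20]  -> 2 point(s)
  x = 6: RHS = 12, y in [9, 14]  -> 2 point(s)
  x = 9: RHS = 8, y in [10, 13]  -> 2 point(s)
  x = 18: RHS = 18, y in [8, 15]  -> 2 point(s)
  x = 20: RHS = 9, y in [3, 20]  -> 2 point(s)
  x = 21: RHS = 9, y in [3, 20]  -> 2 point(s)
Affine points: 20. Add the point at infinity: total = 21.

#E(F_23) = 21


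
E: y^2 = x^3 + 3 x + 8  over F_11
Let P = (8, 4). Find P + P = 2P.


Doubling: s = (3 x1^2 + a) / (2 y1)
s = (3*8^2 + 3) / (2*4) mod 11 = 1
x3 = s^2 - 2 x1 mod 11 = 1^2 - 2*8 = 7
y3 = s (x1 - x3) - y1 mod 11 = 1 * (8 - 7) - 4 = 8

2P = (7, 8)


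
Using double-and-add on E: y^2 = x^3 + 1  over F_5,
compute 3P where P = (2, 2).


k = 3 = 11_2 (binary, LSB first: 11)
Double-and-add from P = (2, 2):
  bit 0 = 1: acc = O + (2, 2) = (2, 2)
  bit 1 = 1: acc = (2, 2) + (0, 4) = (4, 0)

3P = (4, 0)


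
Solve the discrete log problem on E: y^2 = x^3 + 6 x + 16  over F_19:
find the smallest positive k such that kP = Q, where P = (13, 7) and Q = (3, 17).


Enumerate multiples of P until we hit Q = (3, 17):
  1P = (13, 7)
  2P = (12, 12)
  3P = (0, 4)
  4P = (11, 11)
  5P = (18, 3)
  6P = (16, 3)
  7P = (15, 2)
  8P = (2, 13)
  9P = (1, 2)
  10P = (9, 1)
  11P = (4, 16)
  12P = (3, 2)
  13P = (8, 5)
  14P = (5, 0)
  15P = (8, 14)
  16P = (3, 17)
Match found at i = 16.

k = 16


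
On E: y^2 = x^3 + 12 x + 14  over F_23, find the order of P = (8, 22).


Compute successive multiples of P until we hit O:
  1P = (8, 22)
  2P = (15, 2)
  3P = (3, 13)
  4P = (18, 6)
  5P = (6, 7)
  6P = (2, 0)
  7P = (6, 16)
  8P = (18, 17)
  ... (continuing to 12P)
  12P = O

ord(P) = 12


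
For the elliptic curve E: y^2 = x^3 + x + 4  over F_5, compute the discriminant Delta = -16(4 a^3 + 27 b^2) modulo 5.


4 a^3 + 27 b^2 = 4*1^3 + 27*4^2 = 4 + 432 = 436
Delta = -16 * (436) = -6976
Delta mod 5 = 4

Delta = 4 (mod 5)


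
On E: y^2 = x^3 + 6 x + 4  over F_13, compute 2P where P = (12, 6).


Doubling: s = (3 x1^2 + a) / (2 y1)
s = (3*12^2 + 6) / (2*6) mod 13 = 4
x3 = s^2 - 2 x1 mod 13 = 4^2 - 2*12 = 5
y3 = s (x1 - x3) - y1 mod 13 = 4 * (12 - 5) - 6 = 9

2P = (5, 9)


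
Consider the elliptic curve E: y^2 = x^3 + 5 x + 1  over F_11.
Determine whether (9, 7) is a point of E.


Check whether y^2 = x^3 + 5 x + 1 (mod 11) for (x, y) = (9, 7).
LHS: y^2 = 7^2 mod 11 = 5
RHS: x^3 + 5 x + 1 = 9^3 + 5*9 + 1 mod 11 = 5
LHS = RHS

Yes, on the curve


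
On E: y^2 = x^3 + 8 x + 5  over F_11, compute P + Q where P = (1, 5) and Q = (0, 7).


P != Q, so use the chord formula.
s = (y2 - y1) / (x2 - x1) = (2) / (10) mod 11 = 9
x3 = s^2 - x1 - x2 mod 11 = 9^2 - 1 - 0 = 3
y3 = s (x1 - x3) - y1 mod 11 = 9 * (1 - 3) - 5 = 10

P + Q = (3, 10)


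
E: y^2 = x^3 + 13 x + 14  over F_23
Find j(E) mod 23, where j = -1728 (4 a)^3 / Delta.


Delta = -16(4 a^3 + 27 b^2) mod 23 = 5
-1728 * (4 a)^3 = -1728 * (4*13)^3 mod 23 = 19
j = 19 * 5^(-1) mod 23 = 13

j = 13 (mod 23)


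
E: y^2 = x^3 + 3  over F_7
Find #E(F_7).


For each x in F_7, count y with y^2 = x^3 + 0 x + 3 mod 7:
  x = 1: RHS = 4, y in [2, 5]  -> 2 point(s)
  x = 2: RHS = 4, y in [2, 5]  -> 2 point(s)
  x = 3: RHS = 2, y in [3, 4]  -> 2 point(s)
  x = 4: RHS = 4, y in [2, 5]  -> 2 point(s)
  x = 5: RHS = 2, y in [3, 4]  -> 2 point(s)
  x = 6: RHS = 2, y in [3, 4]  -> 2 point(s)
Affine points: 12. Add the point at infinity: total = 13.

#E(F_7) = 13


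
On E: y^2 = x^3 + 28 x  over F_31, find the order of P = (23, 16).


Compute successive multiples of P until we hit O:
  1P = (23, 16)
  2P = (25, 9)
  3P = (3, 7)
  4P = (9, 12)
  5P = (13, 9)
  6P = (2, 8)
  7P = (24, 22)
  8P = (20, 2)
  ... (continuing to 32P)
  32P = O

ord(P) = 32


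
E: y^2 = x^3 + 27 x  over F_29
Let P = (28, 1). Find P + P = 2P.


Doubling: s = (3 x1^2 + a) / (2 y1)
s = (3*28^2 + 27) / (2*1) mod 29 = 15
x3 = s^2 - 2 x1 mod 29 = 15^2 - 2*28 = 24
y3 = s (x1 - x3) - y1 mod 29 = 15 * (28 - 24) - 1 = 1

2P = (24, 1)


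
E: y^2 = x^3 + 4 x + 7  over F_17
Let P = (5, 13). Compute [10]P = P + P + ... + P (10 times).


k = 10 = 1010_2 (binary, LSB first: 0101)
Double-and-add from P = (5, 13):
  bit 0 = 0: acc unchanged = O
  bit 1 = 1: acc = O + (15, 5) = (15, 5)
  bit 2 = 0: acc unchanged = (15, 5)
  bit 3 = 1: acc = (15, 5) + (14, 11) = (7, 15)

10P = (7, 15)


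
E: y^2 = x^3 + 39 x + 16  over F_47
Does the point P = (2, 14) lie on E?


Check whether y^2 = x^3 + 39 x + 16 (mod 47) for (x, y) = (2, 14).
LHS: y^2 = 14^2 mod 47 = 8
RHS: x^3 + 39 x + 16 = 2^3 + 39*2 + 16 mod 47 = 8
LHS = RHS

Yes, on the curve


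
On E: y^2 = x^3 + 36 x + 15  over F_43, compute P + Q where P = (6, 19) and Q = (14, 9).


P != Q, so use the chord formula.
s = (y2 - y1) / (x2 - x1) = (33) / (8) mod 43 = 31
x3 = s^2 - x1 - x2 mod 43 = 31^2 - 6 - 14 = 38
y3 = s (x1 - x3) - y1 mod 43 = 31 * (6 - 38) - 19 = 21

P + Q = (38, 21)


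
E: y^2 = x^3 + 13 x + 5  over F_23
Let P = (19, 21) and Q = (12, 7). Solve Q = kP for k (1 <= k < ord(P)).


Enumerate multiples of P until we hit Q = (12, 7):
  1P = (19, 21)
  2P = (12, 16)
  3P = (8, 0)
  4P = (12, 7)
Match found at i = 4.

k = 4


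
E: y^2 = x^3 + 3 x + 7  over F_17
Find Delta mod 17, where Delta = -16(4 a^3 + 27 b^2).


4 a^3 + 27 b^2 = 4*3^3 + 27*7^2 = 108 + 1323 = 1431
Delta = -16 * (1431) = -22896
Delta mod 17 = 3

Delta = 3 (mod 17)


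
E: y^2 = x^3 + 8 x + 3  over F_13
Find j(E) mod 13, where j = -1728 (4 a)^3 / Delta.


Delta = -16(4 a^3 + 27 b^2) mod 13 = 4
-1728 * (4 a)^3 = -1728 * (4*8)^3 mod 13 = 8
j = 8 * 4^(-1) mod 13 = 2

j = 2 (mod 13)


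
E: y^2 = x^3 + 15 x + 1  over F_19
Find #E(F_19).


For each x in F_19, count y with y^2 = x^3 + 15 x + 1 mod 19:
  x = 0: RHS = 1, y in [1, 18]  -> 2 point(s)
  x = 1: RHS = 17, y in [6, 13]  -> 2 point(s)
  x = 2: RHS = 1, y in [1, 18]  -> 2 point(s)
  x = 3: RHS = 16, y in [4, 15]  -> 2 point(s)
  x = 4: RHS = 11, y in [7, 12]  -> 2 point(s)
  x = 5: RHS = 11, y in [7, 12]  -> 2 point(s)
  x = 8: RHS = 6, y in [5, 14]  -> 2 point(s)
  x = 10: RHS = 11, y in [7, 12]  -> 2 point(s)
  x = 12: RHS = 9, y in [3, 16]  -> 2 point(s)
  x = 16: RHS = 5, y in [9, 10]  -> 2 point(s)
  x = 17: RHS = 1, y in [1, 18]  -> 2 point(s)
  x = 18: RHS = 4, y in [2, 17]  -> 2 point(s)
Affine points: 24. Add the point at infinity: total = 25.

#E(F_19) = 25


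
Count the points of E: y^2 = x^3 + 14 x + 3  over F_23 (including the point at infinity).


For each x in F_23, count y with y^2 = x^3 + 14 x + 3 mod 23:
  x = 0: RHS = 3, y in [7, 16]  -> 2 point(s)
  x = 1: RHS = 18, y in [8, 15]  -> 2 point(s)
  x = 2: RHS = 16, y in [4, 19]  -> 2 point(s)
  x = 3: RHS = 3, y in [7, 16]  -> 2 point(s)
  x = 4: RHS = 8, y in [10, 13]  -> 2 point(s)
  x = 6: RHS = 4, y in [2, 21]  -> 2 point(s)
  x = 8: RHS = 6, y in [11, 12]  -> 2 point(s)
  x = 10: RHS = 16, y in [4, 19]  -> 2 point(s)
  x = 11: RHS = 16, y in [4, 19]  -> 2 point(s)
  x = 12: RHS = 13, y in [6, 17]  -> 2 point(s)
  x = 13: RHS = 13, y in [6, 17]  -> 2 point(s)
  x = 15: RHS = 0, y in [0]  -> 1 point(s)
  x = 17: RHS = 2, y in [5, 18]  -> 2 point(s)
  x = 20: RHS = 3, y in [7, 16]  -> 2 point(s)
  x = 21: RHS = 13, y in [6, 17]  -> 2 point(s)
Affine points: 29. Add the point at infinity: total = 30.

#E(F_23) = 30


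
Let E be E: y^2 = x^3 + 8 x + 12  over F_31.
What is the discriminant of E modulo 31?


4 a^3 + 27 b^2 = 4*8^3 + 27*12^2 = 2048 + 3888 = 5936
Delta = -16 * (5936) = -94976
Delta mod 31 = 8

Delta = 8 (mod 31)


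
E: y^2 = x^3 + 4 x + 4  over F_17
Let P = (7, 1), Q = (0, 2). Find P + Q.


P != Q, so use the chord formula.
s = (y2 - y1) / (x2 - x1) = (1) / (10) mod 17 = 12
x3 = s^2 - x1 - x2 mod 17 = 12^2 - 7 - 0 = 1
y3 = s (x1 - x3) - y1 mod 17 = 12 * (7 - 1) - 1 = 3

P + Q = (1, 3)


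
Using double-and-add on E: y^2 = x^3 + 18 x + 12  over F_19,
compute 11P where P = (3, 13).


k = 11 = 1011_2 (binary, LSB first: 1101)
Double-and-add from P = (3, 13):
  bit 0 = 1: acc = O + (3, 13) = (3, 13)
  bit 1 = 1: acc = (3, 13) + (14, 14) = (13, 12)
  bit 2 = 0: acc unchanged = (13, 12)
  bit 3 = 1: acc = (13, 12) + (16, 11) = (7, 5)

11P = (7, 5)


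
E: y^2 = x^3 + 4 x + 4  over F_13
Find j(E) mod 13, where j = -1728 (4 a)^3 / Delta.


Delta = -16(4 a^3 + 27 b^2) mod 13 = 3
-1728 * (4 a)^3 = -1728 * (4*4)^3 mod 13 = 1
j = 1 * 3^(-1) mod 13 = 9

j = 9 (mod 13)


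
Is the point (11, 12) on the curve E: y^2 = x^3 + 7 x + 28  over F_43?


Check whether y^2 = x^3 + 7 x + 28 (mod 43) for (x, y) = (11, 12).
LHS: y^2 = 12^2 mod 43 = 15
RHS: x^3 + 7 x + 28 = 11^3 + 7*11 + 28 mod 43 = 17
LHS != RHS

No, not on the curve


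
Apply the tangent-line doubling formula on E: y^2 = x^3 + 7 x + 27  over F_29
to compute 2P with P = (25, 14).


Doubling: s = (3 x1^2 + a) / (2 y1)
s = (3*25^2 + 7) / (2*14) mod 29 = 3
x3 = s^2 - 2 x1 mod 29 = 3^2 - 2*25 = 17
y3 = s (x1 - x3) - y1 mod 29 = 3 * (25 - 17) - 14 = 10

2P = (17, 10)


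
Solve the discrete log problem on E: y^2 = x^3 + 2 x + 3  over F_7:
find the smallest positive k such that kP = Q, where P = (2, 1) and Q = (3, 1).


Enumerate multiples of P until we hit Q = (3, 1):
  1P = (2, 1)
  2P = (3, 6)
  3P = (6, 0)
  4P = (3, 1)
Match found at i = 4.

k = 4


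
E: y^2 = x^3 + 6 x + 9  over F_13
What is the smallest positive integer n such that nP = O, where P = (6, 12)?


Compute successive multiples of P until we hit O:
  1P = (6, 12)
  2P = (0, 10)
  3P = (10, 4)
  4P = (1, 4)
  5P = (7, 2)
  6P = (9, 5)
  7P = (2, 9)
  8P = (8, 6)
  ... (continuing to 17P)
  17P = O

ord(P) = 17


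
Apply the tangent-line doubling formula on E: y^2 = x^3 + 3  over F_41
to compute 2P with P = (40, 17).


Doubling: s = (3 x1^2 + a) / (2 y1)
s = (3*40^2 + 0) / (2*17) mod 41 = 23
x3 = s^2 - 2 x1 mod 41 = 23^2 - 2*40 = 39
y3 = s (x1 - x3) - y1 mod 41 = 23 * (40 - 39) - 17 = 6

2P = (39, 6)


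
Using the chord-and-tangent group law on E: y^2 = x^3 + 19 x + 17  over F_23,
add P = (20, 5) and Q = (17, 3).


P != Q, so use the chord formula.
s = (y2 - y1) / (x2 - x1) = (21) / (20) mod 23 = 16
x3 = s^2 - x1 - x2 mod 23 = 16^2 - 20 - 17 = 12
y3 = s (x1 - x3) - y1 mod 23 = 16 * (20 - 12) - 5 = 8

P + Q = (12, 8)


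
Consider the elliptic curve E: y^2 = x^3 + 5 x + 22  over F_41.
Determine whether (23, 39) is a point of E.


Check whether y^2 = x^3 + 5 x + 22 (mod 41) for (x, y) = (23, 39).
LHS: y^2 = 39^2 mod 41 = 4
RHS: x^3 + 5 x + 22 = 23^3 + 5*23 + 22 mod 41 = 4
LHS = RHS

Yes, on the curve


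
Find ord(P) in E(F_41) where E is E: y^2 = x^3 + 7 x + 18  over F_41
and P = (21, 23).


Compute successive multiples of P until we hit O:
  1P = (21, 23)
  2P = (30, 2)
  3P = (0, 10)
  4P = (40, 16)
  5P = (20, 9)
  6P = (32, 28)
  7P = (37, 7)
  8P = (25, 22)
  ... (continuing to 48P)
  48P = O

ord(P) = 48


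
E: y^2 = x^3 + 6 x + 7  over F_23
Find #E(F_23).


For each x in F_23, count y with y^2 = x^3 + 6 x + 7 mod 23:
  x = 2: RHS = 4, y in [2, 21]  -> 2 point(s)
  x = 3: RHS = 6, y in [11, 12]  -> 2 point(s)
  x = 4: RHS = 3, y in [7, 16]  -> 2 point(s)
  x = 5: RHS = 1, y in [1, 22]  -> 2 point(s)
  x = 6: RHS = 6, y in [11, 12]  -> 2 point(s)
  x = 7: RHS = 1, y in [1, 22]  -> 2 point(s)
  x = 9: RHS = 8, y in [10, 13]  -> 2 point(s)
  x = 10: RHS = 9, y in [3, 20]  -> 2 point(s)
  x = 11: RHS = 1, y in [1, 22]  -> 2 point(s)
  x = 12: RHS = 13, y in [6, 17]  -> 2 point(s)
  x = 14: RHS = 6, y in [11, 12]  -> 2 point(s)
  x = 16: RHS = 13, y in [6, 17]  -> 2 point(s)
  x = 17: RHS = 8, y in [10, 13]  -> 2 point(s)
  x = 18: RHS = 13, y in [6, 17]  -> 2 point(s)
  x = 20: RHS = 8, y in [10, 13]  -> 2 point(s)
  x = 22: RHS = 0, y in [0]  -> 1 point(s)
Affine points: 31. Add the point at infinity: total = 32.

#E(F_23) = 32


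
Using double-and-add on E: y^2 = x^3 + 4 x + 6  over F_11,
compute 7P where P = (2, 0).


k = 7 = 111_2 (binary, LSB first: 111)
Double-and-add from P = (2, 0):
  bit 0 = 1: acc = O + (2, 0) = (2, 0)
  bit 1 = 1: acc = (2, 0) + O = (2, 0)
  bit 2 = 1: acc = (2, 0) + O = (2, 0)

7P = (2, 0)


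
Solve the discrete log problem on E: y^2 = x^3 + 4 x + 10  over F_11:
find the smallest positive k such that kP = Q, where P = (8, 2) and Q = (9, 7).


Enumerate multiples of P until we hit Q = (9, 7):
  1P = (8, 2)
  2P = (9, 4)
  3P = (9, 7)
Match found at i = 3.

k = 3


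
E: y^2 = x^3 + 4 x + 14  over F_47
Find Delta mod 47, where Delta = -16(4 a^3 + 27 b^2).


4 a^3 + 27 b^2 = 4*4^3 + 27*14^2 = 256 + 5292 = 5548
Delta = -16 * (5548) = -88768
Delta mod 47 = 15

Delta = 15 (mod 47)


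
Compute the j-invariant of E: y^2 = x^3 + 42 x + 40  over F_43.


Delta = -16(4 a^3 + 27 b^2) mod 43 = 3
-1728 * (4 a)^3 = -1728 * (4*42)^3 mod 43 = 39
j = 39 * 3^(-1) mod 43 = 13

j = 13 (mod 43)


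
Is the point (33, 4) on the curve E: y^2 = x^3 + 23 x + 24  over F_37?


Check whether y^2 = x^3 + 23 x + 24 (mod 37) for (x, y) = (33, 4).
LHS: y^2 = 4^2 mod 37 = 16
RHS: x^3 + 23 x + 24 = 33^3 + 23*33 + 24 mod 37 = 16
LHS = RHS

Yes, on the curve


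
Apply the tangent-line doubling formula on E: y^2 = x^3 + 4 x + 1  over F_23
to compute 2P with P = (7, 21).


Doubling: s = (3 x1^2 + a) / (2 y1)
s = (3*7^2 + 4) / (2*21) mod 23 = 14
x3 = s^2 - 2 x1 mod 23 = 14^2 - 2*7 = 21
y3 = s (x1 - x3) - y1 mod 23 = 14 * (7 - 21) - 21 = 13

2P = (21, 13)


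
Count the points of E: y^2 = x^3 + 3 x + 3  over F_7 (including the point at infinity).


For each x in F_7, count y with y^2 = x^3 + 3 x + 3 mod 7:
  x = 1: RHS = 0, y in [0]  -> 1 point(s)
  x = 3: RHS = 4, y in [2, 5]  -> 2 point(s)
  x = 4: RHS = 2, y in [3, 4]  -> 2 point(s)
Affine points: 5. Add the point at infinity: total = 6.

#E(F_7) = 6


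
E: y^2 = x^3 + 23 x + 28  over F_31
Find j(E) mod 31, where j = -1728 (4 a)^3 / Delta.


Delta = -16(4 a^3 + 27 b^2) mod 31 = 19
-1728 * (4 a)^3 = -1728 * (4*23)^3 mod 31 = 23
j = 23 * 19^(-1) mod 31 = 11

j = 11 (mod 31)


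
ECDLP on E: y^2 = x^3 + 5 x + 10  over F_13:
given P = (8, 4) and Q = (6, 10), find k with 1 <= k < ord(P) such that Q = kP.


Enumerate multiples of P until we hit Q = (6, 10):
  1P = (8, 4)
  2P = (6, 3)
  3P = (9, 2)
  4P = (0, 6)
  5P = (1, 4)
  6P = (4, 9)
  7P = (5, 2)
  8P = (12, 2)
  9P = (3, 0)
  10P = (12, 11)
  11P = (5, 11)
  12P = (4, 4)
  13P = (1, 9)
  14P = (0, 7)
  15P = (9, 11)
  16P = (6, 10)
Match found at i = 16.

k = 16


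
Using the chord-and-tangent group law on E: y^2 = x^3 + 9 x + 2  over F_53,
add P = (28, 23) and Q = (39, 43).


P != Q, so use the chord formula.
s = (y2 - y1) / (x2 - x1) = (20) / (11) mod 53 = 50
x3 = s^2 - x1 - x2 mod 53 = 50^2 - 28 - 39 = 48
y3 = s (x1 - x3) - y1 mod 53 = 50 * (28 - 48) - 23 = 37

P + Q = (48, 37)


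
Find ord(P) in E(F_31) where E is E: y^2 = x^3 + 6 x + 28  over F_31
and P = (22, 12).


Compute successive multiples of P until we hit O:
  1P = (22, 12)
  2P = (6, 30)
  3P = (28, 18)
  4P = (13, 28)
  5P = (16, 29)
  6P = (26, 20)
  7P = (18, 27)
  8P = (7, 17)
  ... (continuing to 31P)
  31P = O

ord(P) = 31


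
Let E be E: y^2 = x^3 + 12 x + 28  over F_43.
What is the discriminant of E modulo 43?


4 a^3 + 27 b^2 = 4*12^3 + 27*28^2 = 6912 + 21168 = 28080
Delta = -16 * (28080) = -449280
Delta mod 43 = 27

Delta = 27 (mod 43)


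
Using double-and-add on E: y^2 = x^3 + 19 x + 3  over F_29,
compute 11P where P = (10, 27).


k = 11 = 1011_2 (binary, LSB first: 1101)
Double-and-add from P = (10, 27):
  bit 0 = 1: acc = O + (10, 27) = (10, 27)
  bit 1 = 1: acc = (10, 27) + (9, 2) = (26, 8)
  bit 2 = 0: acc unchanged = (26, 8)
  bit 3 = 1: acc = (26, 8) + (12, 4) = (26, 21)

11P = (26, 21)


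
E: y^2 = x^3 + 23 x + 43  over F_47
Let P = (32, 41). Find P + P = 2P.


Doubling: s = (3 x1^2 + a) / (2 y1)
s = (3*32^2 + 23) / (2*41) mod 47 = 28
x3 = s^2 - 2 x1 mod 47 = 28^2 - 2*32 = 15
y3 = s (x1 - x3) - y1 mod 47 = 28 * (32 - 15) - 41 = 12

2P = (15, 12)


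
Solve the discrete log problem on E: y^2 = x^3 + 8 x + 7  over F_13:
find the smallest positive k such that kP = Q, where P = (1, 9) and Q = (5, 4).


Enumerate multiples of P until we hit Q = (5, 4):
  1P = (1, 9)
  2P = (7, 9)
  3P = (5, 4)
Match found at i = 3.

k = 3


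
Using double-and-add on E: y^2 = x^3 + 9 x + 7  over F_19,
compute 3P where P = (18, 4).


k = 3 = 11_2 (binary, LSB first: 11)
Double-and-add from P = (18, 4):
  bit 0 = 1: acc = O + (18, 4) = (18, 4)
  bit 1 = 1: acc = (18, 4) + (9, 0) = (18, 15)

3P = (18, 15)


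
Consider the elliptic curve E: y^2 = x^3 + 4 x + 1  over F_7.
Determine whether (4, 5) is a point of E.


Check whether y^2 = x^3 + 4 x + 1 (mod 7) for (x, y) = (4, 5).
LHS: y^2 = 5^2 mod 7 = 4
RHS: x^3 + 4 x + 1 = 4^3 + 4*4 + 1 mod 7 = 4
LHS = RHS

Yes, on the curve


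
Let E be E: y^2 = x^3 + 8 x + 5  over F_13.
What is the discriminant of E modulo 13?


4 a^3 + 27 b^2 = 4*8^3 + 27*5^2 = 2048 + 675 = 2723
Delta = -16 * (2723) = -43568
Delta mod 13 = 8

Delta = 8 (mod 13)


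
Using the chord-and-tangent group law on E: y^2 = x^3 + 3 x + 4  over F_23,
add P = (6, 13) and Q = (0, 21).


P != Q, so use the chord formula.
s = (y2 - y1) / (x2 - x1) = (8) / (17) mod 23 = 14
x3 = s^2 - x1 - x2 mod 23 = 14^2 - 6 - 0 = 6
y3 = s (x1 - x3) - y1 mod 23 = 14 * (6 - 6) - 13 = 10

P + Q = (6, 10)


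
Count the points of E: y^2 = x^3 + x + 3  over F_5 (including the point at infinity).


For each x in F_5, count y with y^2 = x^3 + 1 x + 3 mod 5:
  x = 1: RHS = 0, y in [0]  -> 1 point(s)
  x = 4: RHS = 1, y in [1, 4]  -> 2 point(s)
Affine points: 3. Add the point at infinity: total = 4.

#E(F_5) = 4


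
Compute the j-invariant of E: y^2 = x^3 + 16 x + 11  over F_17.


Delta = -16(4 a^3 + 27 b^2) mod 17 = 16
-1728 * (4 a)^3 = -1728 * (4*16)^3 mod 17 = 7
j = 7 * 16^(-1) mod 17 = 10

j = 10 (mod 17)


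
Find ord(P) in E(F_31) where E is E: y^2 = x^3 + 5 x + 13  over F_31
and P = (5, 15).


Compute successive multiples of P until we hit O:
  1P = (5, 15)
  2P = (4, 29)
  3P = (1, 22)
  4P = (30, 21)
  5P = (28, 8)
  6P = (7, 22)
  7P = (8, 21)
  8P = (22, 13)
  ... (continuing to 34P)
  34P = O

ord(P) = 34


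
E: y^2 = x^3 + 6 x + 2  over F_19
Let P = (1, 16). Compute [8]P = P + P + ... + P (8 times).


k = 8 = 1000_2 (binary, LSB first: 0001)
Double-and-add from P = (1, 16):
  bit 0 = 0: acc unchanged = O
  bit 1 = 0: acc unchanged = O
  bit 2 = 0: acc unchanged = O
  bit 3 = 1: acc = O + (13, 15) = (13, 15)

8P = (13, 15)


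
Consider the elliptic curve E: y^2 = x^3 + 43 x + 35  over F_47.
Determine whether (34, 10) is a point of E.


Check whether y^2 = x^3 + 43 x + 35 (mod 47) for (x, y) = (34, 10).
LHS: y^2 = 10^2 mod 47 = 6
RHS: x^3 + 43 x + 35 = 34^3 + 43*34 + 35 mod 47 = 5
LHS != RHS

No, not on the curve
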